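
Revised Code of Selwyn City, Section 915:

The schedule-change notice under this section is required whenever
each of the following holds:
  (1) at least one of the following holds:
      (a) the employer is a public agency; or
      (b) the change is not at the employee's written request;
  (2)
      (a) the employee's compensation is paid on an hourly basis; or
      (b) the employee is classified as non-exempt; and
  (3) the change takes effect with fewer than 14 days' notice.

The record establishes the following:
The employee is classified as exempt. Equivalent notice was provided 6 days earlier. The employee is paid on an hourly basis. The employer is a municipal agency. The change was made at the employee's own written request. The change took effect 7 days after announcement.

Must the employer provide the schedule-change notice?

(a) public agency — met.
(b) not employee-requested — not satisfied.
So (1) is satisfied (T OR F).
(a) hourly-paid — satisfied.
(b) non-exempt — not met.
So (2) is satisfied (T OR F).
(3) < 14 days' notice — satisfied.
Overall = T AND T AND T = true.

Yes — required.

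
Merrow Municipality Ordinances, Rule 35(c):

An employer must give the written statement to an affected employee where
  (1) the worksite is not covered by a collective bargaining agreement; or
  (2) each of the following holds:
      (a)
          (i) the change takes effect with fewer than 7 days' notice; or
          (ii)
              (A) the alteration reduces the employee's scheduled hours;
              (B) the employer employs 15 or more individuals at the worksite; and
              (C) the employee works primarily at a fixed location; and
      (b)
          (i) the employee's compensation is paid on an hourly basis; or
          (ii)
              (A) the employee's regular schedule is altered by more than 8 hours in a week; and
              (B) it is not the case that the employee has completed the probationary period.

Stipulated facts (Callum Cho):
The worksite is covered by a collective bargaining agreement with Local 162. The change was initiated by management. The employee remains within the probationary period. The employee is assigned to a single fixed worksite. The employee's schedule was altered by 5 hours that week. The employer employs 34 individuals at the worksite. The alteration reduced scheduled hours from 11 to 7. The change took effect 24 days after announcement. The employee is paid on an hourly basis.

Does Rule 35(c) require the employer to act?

(1) no CBA — not met.
(i) < 7 days' notice — not met.
(A) hours reduced — satisfied.
(B) ≥ 15 at site — met.
(C) fixed location — satisfied.
So (ii) is satisfied (T AND T AND T).
So (a) is satisfied (F OR T).
(i) hourly-paid — satisfied.
(A) schedule shift > 8h — not met.
(B) not (past probation) — satisfied.
(ii): F AND T → false.
(b): T OR F → true.
So (2) is satisfied (T AND T).
Overall = F OR T = true.

Yes — required.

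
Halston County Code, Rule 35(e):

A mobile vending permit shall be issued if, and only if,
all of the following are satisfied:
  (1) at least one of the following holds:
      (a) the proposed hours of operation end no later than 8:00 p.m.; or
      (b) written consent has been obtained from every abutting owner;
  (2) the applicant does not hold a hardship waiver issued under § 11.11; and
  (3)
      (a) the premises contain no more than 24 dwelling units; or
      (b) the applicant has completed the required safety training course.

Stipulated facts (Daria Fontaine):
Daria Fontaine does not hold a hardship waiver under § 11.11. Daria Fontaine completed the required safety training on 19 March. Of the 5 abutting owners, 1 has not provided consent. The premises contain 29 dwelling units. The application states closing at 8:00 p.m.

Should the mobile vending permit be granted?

(a) closes by 8 p.m. — met.
(b) all abutters consent — fails.
So (1) is satisfied (T OR F).
(2) not (hardship waiver) — holds.
(a) ≤ 24 units — not met.
(b) safety training — satisfied.
(3) = F OR T = true.
So Overall is satisfied (T AND T AND T).

Yes — granted.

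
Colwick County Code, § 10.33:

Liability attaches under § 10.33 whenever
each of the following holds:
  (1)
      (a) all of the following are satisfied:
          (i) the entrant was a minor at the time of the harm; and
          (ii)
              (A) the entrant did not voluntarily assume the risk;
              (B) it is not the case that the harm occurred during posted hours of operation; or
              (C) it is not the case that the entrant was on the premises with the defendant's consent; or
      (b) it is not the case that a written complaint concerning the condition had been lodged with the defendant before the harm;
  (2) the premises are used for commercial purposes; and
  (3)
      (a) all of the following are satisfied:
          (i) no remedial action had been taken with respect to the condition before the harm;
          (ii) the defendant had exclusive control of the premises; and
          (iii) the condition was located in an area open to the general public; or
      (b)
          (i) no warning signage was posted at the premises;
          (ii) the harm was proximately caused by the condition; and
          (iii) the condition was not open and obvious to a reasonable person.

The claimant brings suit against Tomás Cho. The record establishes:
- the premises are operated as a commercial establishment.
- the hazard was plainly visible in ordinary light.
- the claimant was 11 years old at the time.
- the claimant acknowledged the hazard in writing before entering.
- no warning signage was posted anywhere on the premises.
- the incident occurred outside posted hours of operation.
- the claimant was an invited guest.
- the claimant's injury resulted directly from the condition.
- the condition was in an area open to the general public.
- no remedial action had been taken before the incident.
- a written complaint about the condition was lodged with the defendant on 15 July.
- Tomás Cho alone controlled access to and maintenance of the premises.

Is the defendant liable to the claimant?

Yes — liable.

(i) entrant a minor — holds.
(A) no assumed risk — fails.
(B) not (during posted hours) — holds.
(C) not (consent to enter) — fails.
(ii): F OR T OR F → true.
(a): T AND T → true.
(b) not (complaint lodged) — not met.
So (1) is satisfied (T OR F).
(2) commercial use — holds.
(i) no remedial action — holds.
(ii) exclusive control — satisfied.
(iii) public area — satisfied.
So (a) is satisfied (T AND T AND T).
(i) no signage posted — met.
(ii) proximate cause — holds.
(iii) not open/obvious — not satisfied.
(b): T AND T AND F → false.
(3) = T OR F = true.
Overall = T AND T AND T = true.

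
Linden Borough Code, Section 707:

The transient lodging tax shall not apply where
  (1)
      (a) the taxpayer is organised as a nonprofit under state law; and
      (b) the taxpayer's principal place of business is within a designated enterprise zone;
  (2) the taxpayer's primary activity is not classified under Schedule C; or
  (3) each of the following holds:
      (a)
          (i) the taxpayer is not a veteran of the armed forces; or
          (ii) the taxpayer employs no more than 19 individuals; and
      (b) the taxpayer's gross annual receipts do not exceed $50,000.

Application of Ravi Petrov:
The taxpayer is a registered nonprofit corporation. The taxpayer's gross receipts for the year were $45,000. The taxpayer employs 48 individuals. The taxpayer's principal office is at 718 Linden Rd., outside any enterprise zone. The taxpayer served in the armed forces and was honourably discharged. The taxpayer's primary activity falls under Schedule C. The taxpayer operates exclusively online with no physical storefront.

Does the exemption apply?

No — not exempt.

(a) nonprofit — satisfied.
(b) in enterprise zone — fails.
(1) = T AND F = false.
(2) not (Schedule C activity) — fails.
(i) not (veteran) — fails.
(ii) ≤ 19 employees — fails.
(a): F OR F → false.
(b) receipts ≤ $50,000 — satisfied.
(3) = F AND T = false.
Overall: F OR F OR F → false.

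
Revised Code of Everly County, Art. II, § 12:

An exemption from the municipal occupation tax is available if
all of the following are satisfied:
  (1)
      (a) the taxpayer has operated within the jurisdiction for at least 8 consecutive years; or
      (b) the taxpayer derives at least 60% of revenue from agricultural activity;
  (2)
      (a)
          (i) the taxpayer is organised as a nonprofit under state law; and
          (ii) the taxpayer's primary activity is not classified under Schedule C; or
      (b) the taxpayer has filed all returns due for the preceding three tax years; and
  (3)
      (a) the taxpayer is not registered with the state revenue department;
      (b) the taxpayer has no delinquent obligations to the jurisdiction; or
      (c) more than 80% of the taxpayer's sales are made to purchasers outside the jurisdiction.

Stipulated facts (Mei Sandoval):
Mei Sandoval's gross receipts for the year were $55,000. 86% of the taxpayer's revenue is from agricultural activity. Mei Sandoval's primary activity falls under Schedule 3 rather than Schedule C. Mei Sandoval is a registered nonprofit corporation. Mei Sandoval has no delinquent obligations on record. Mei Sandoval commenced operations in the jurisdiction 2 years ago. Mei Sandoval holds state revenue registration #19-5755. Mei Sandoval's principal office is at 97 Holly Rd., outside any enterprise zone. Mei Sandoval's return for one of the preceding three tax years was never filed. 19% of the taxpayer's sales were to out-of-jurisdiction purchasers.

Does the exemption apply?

Yes — exempt.

(a) ≥ 8 yrs in jurisdiction — not satisfied.
(b) ≥60% agricultural — holds.
(1): F OR T → true.
(i) nonprofit — met.
(ii) not (Schedule C activity) — met.
(a): T AND T → true.
(b) returns current — not met.
So (2) is satisfied (T OR F).
(a) not (state-registered) — fails.
(b) no delinquency — holds.
(c) >80% out-of-jur. sales — not satisfied.
(3): F OR T OR F → true.
Overall: T AND T AND T → true.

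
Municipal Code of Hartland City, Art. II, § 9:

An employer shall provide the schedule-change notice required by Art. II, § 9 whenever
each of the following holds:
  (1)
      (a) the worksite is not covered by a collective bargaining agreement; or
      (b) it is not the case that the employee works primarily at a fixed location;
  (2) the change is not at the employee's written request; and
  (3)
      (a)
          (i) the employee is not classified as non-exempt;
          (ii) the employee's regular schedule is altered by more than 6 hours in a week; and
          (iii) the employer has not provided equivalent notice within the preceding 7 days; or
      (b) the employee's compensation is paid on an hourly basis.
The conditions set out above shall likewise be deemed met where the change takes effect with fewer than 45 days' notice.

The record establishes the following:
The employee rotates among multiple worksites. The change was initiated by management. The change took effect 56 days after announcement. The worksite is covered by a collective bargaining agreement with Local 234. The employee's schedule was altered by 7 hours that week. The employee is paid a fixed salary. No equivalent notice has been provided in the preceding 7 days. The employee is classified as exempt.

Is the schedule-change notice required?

(a) no CBA — not met.
(b) not (fixed location) — holds.
(1): F OR T → true.
(2) not employee-requested — met.
(i) not (non-exempt) — met.
(ii) schedule shift > 6h — met.
(iii) no recent notice — satisfied.
So (a) is satisfied (T AND T AND T).
(b) hourly-paid — not satisfied.
So (3) is satisfied (T OR F).
So Overall is satisfied (T AND T AND T).
Exception (< 45 days' notice) — not satisfied.
Result: main true OR exception false → true.

Yes — required.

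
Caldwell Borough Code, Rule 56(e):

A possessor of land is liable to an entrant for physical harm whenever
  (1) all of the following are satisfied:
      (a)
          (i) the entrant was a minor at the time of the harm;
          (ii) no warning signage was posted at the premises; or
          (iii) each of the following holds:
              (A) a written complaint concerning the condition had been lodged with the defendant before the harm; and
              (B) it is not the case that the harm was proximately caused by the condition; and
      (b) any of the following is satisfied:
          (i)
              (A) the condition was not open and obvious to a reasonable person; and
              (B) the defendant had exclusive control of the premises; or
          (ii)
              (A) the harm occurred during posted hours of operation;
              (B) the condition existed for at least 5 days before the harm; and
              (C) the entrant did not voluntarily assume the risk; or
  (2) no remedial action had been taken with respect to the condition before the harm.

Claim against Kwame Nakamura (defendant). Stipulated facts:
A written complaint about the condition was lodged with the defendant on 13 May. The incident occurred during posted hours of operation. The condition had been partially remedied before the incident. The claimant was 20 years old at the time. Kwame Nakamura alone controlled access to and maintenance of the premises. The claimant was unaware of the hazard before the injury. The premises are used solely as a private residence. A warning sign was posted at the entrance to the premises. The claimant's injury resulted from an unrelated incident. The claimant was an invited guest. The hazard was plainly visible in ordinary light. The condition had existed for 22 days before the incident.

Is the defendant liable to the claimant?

Yes — liable.

(i) entrant a minor — not satisfied.
(ii) no signage posted — fails.
(A) complaint lodged — holds.
(B) not (proximate cause) — satisfied.
(iii) = T AND T = true.
(a): F OR F OR T → true.
(A) not open/obvious — fails.
(B) exclusive control — satisfied.
So (i) is not satisfied (F AND T).
(A) during posted hours — satisfied.
(B) condition ≥5 days old — holds.
(C) no assumed risk — holds.
(ii): T AND T AND T → true.
So (b) is satisfied (F OR T).
So (1) is satisfied (T AND T).
(2) no remedial action — not met.
Overall = T OR F = true.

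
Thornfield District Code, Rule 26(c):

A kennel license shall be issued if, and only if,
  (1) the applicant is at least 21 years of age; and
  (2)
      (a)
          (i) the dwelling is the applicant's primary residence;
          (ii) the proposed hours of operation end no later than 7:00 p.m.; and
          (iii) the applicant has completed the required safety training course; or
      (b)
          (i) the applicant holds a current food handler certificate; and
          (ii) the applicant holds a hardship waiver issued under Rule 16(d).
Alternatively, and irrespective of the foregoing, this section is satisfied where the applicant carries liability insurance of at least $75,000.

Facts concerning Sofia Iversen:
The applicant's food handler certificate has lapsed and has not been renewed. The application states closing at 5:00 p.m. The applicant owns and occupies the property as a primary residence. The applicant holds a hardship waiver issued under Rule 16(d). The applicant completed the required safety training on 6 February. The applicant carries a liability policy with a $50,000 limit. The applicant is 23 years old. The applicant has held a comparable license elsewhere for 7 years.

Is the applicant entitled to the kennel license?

Yes — granted.

(1) age ≥ 21 — met.
(i) primary residence — met.
(ii) closes by 7 p.m. — holds.
(iii) safety training — holds.
(a) = T AND T AND T = true.
(i) food handler cert. — fails.
(ii) hardship waiver — satisfied.
(b): F AND T → false.
So (2) is satisfied (T OR F).
Overall = T AND T = true.
Exception (insurance ≥ $75,000) — not satisfied.
Result: main true OR exception false → true.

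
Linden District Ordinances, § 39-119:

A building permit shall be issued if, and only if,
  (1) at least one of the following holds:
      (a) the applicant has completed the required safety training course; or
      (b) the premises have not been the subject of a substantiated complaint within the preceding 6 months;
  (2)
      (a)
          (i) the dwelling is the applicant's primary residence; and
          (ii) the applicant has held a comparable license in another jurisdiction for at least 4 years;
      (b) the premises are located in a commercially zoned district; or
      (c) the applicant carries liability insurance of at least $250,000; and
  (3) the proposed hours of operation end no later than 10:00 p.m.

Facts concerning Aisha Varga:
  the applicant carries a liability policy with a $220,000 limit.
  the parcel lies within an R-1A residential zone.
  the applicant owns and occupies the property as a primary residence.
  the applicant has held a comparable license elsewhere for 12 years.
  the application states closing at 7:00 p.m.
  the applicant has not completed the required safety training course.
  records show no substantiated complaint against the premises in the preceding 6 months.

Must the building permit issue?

Yes — granted.

(a) safety training — not satisfied.
(b) no complaint in 6 mo. — met.
So (1) is satisfied (F OR T).
(i) primary residence — holds.
(ii) prior license ≥ 4 yr — holds.
So (a) is satisfied (T AND T).
(b) commercially zoned — fails.
(c) insurance ≥ $250,000 — not met.
(2) = T OR F OR F = true.
(3) closes by 10 p.m. — met.
So Overall is satisfied (T AND T AND T).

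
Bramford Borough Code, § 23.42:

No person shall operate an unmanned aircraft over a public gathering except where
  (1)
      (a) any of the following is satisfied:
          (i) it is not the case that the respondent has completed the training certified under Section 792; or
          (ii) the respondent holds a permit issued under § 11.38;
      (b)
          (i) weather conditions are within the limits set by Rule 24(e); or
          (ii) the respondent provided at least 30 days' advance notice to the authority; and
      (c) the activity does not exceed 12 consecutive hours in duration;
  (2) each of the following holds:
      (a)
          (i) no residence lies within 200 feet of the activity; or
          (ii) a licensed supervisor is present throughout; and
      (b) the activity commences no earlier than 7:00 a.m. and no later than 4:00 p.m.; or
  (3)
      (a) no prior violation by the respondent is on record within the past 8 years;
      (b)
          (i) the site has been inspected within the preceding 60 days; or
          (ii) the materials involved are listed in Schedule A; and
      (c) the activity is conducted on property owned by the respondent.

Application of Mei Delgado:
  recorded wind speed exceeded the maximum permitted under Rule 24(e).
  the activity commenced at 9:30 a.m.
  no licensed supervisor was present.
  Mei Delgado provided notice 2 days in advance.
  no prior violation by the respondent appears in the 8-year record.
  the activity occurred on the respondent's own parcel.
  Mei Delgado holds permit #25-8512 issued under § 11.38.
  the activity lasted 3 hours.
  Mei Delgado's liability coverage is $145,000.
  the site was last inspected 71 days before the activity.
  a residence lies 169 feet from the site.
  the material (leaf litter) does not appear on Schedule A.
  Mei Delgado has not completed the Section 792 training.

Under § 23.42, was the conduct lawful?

No — unlawful.

(i) not (training certified) — met.
(ii) holds permit — met.
(a): T OR T → true.
(i) weather ok — fails.
(ii) ≥30 days' notice — fails.
So (b) is not satisfied (F OR F).
(c) ≤ 12 hrs duration — satisfied.
So (1) is not satisfied (T AND F AND T).
(i) no residence in 200 ft — fails.
(ii) supervisor present — not satisfied.
(a) = F OR F = false.
(b) start within hours — satisfied.
(2): F AND T → false.
(a) no prior violation — satisfied.
(i) site inspected — not satisfied.
(ii) Schedule A material — fails.
(b): F OR F → false.
(c) own property — met.
(3): T AND F AND T → false.
Overall = F OR F OR F = false.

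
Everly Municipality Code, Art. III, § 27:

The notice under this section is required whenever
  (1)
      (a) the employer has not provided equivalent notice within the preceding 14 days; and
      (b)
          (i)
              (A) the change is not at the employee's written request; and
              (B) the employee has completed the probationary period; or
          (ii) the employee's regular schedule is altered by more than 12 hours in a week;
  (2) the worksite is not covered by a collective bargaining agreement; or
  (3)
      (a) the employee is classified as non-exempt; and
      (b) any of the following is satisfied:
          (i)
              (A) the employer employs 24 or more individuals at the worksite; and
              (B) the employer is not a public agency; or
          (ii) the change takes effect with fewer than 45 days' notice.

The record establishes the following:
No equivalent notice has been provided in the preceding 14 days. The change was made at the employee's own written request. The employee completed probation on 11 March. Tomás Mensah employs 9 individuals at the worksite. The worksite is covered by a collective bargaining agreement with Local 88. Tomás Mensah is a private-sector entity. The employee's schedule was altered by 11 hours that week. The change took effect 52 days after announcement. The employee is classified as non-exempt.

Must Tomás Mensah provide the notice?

(a) no recent notice — met.
(A) not employee-requested — not met.
(B) past probation — holds.
(i): F AND T → false.
(ii) schedule shift > 12h — fails.
So (b) is not satisfied (F OR F).
(1): T AND F → false.
(2) no CBA — fails.
(a) non-exempt — met.
(A) ≥ 24 at site — fails.
(B) not (public agency) — satisfied.
(i): F AND T → false.
(ii) < 45 days' notice — not satisfied.
(b) = F OR F = false.
(3): T AND F → false.
Overall: F OR F OR F → false.

No — not required.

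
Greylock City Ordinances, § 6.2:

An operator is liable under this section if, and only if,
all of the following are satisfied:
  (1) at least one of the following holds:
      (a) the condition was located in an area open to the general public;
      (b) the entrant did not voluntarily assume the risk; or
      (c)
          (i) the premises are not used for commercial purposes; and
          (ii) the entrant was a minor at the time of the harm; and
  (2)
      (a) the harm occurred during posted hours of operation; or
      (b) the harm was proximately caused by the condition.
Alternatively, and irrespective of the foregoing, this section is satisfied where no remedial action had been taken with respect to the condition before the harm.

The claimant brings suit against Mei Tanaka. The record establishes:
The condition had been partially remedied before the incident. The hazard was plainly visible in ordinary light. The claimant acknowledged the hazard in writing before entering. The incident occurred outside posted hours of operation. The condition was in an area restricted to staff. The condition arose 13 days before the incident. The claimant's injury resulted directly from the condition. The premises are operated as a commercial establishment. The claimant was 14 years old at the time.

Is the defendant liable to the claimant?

(a) public area — fails.
(b) no assumed risk — not met.
(i) not (commercial use) — fails.
(ii) entrant a minor — met.
(c): F AND T → false.
(1): F OR F OR F → false.
(a) during posted hours — not met.
(b) proximate cause — met.
So (2) is satisfied (F OR T).
Overall = F AND T = false.
Exception (no remedial action) — not satisfied.
Result: main false OR exception false → false.

No — not liable.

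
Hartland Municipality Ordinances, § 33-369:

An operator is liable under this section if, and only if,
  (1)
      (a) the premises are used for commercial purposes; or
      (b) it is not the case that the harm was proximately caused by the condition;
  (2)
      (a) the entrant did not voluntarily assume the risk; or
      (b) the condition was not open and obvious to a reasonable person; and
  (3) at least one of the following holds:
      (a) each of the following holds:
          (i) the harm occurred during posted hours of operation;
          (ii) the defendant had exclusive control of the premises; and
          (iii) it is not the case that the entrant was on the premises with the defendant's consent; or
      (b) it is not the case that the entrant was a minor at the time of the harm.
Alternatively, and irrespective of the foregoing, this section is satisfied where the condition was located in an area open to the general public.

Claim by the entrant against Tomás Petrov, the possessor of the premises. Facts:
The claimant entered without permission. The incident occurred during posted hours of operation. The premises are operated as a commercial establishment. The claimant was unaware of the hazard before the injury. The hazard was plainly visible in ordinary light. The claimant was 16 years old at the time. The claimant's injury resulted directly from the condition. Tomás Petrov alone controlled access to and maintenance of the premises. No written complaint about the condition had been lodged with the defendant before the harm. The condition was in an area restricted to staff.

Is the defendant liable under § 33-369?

(a) commercial use — satisfied.
(b) not (proximate cause) — fails.
So (1) is satisfied (T OR F).
(a) no assumed risk — met.
(b) not open/obvious — fails.
(2): T OR F → true.
(i) during posted hours — holds.
(ii) exclusive control — holds.
(iii) not (consent to enter) — holds.
(a) = T AND T AND T = true.
(b) not (entrant a minor) — not satisfied.
(3) = T OR F = true.
Overall = T AND T AND T = true.
Exception (public area) — not satisfied.
Result: main true OR exception false → true.

Yes — liable.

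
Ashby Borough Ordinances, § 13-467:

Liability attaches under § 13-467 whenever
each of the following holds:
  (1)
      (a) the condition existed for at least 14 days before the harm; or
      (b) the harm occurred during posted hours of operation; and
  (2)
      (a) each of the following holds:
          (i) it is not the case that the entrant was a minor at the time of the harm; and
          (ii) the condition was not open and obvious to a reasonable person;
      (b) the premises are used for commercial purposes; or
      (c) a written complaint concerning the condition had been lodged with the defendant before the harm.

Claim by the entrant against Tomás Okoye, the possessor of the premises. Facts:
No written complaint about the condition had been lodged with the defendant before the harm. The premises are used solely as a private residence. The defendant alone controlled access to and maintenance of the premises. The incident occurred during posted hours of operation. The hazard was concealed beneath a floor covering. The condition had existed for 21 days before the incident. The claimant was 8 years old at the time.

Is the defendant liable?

(a) condition ≥14 days old — holds.
(b) during posted hours — holds.
So (1) is satisfied (T OR T).
(i) not (entrant a minor) — not satisfied.
(ii) not open/obvious — met.
So (a) is not satisfied (F AND T).
(b) commercial use — not met.
(c) complaint lodged — not satisfied.
(2): F OR F OR F → false.
Overall = T AND F = false.

No — not liable.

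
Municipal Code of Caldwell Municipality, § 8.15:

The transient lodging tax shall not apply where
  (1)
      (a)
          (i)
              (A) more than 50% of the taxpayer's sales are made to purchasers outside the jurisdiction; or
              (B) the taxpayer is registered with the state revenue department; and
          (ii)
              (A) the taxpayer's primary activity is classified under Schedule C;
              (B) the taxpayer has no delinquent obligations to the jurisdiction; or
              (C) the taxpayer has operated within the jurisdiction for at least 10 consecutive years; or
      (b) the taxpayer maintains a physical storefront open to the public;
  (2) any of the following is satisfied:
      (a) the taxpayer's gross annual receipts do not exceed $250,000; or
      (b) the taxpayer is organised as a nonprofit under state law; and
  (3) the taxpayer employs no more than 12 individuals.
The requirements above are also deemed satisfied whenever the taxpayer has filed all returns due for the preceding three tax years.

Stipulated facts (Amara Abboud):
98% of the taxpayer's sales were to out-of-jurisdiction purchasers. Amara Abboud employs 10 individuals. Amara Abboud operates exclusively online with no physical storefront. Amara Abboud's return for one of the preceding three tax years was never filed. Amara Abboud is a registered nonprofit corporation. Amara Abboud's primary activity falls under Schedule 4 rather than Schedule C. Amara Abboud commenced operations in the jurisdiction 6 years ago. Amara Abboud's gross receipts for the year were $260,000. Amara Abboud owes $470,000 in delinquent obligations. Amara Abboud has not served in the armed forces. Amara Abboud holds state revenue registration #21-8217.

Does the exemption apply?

(A) >50% out-of-jur. sales — satisfied.
(B) state-registered — holds.
(i): T OR T → true.
(A) Schedule C activity — not satisfied.
(B) no delinquency — not met.
(C) ≥ 10 yrs in jurisdiction — fails.
(ii) = F OR F OR F = false.
(a) = T AND F = false.
(b) has storefront — not satisfied.
(1) = F OR F = false.
(a) receipts ≤ $250,000 — not met.
(b) nonprofit — met.
(2) = F OR T = true.
(3) ≤ 12 employees — holds.
Overall = F AND T AND T = false.
Exception (returns current) — not satisfied.
Result: main false OR exception false → false.

No — not exempt.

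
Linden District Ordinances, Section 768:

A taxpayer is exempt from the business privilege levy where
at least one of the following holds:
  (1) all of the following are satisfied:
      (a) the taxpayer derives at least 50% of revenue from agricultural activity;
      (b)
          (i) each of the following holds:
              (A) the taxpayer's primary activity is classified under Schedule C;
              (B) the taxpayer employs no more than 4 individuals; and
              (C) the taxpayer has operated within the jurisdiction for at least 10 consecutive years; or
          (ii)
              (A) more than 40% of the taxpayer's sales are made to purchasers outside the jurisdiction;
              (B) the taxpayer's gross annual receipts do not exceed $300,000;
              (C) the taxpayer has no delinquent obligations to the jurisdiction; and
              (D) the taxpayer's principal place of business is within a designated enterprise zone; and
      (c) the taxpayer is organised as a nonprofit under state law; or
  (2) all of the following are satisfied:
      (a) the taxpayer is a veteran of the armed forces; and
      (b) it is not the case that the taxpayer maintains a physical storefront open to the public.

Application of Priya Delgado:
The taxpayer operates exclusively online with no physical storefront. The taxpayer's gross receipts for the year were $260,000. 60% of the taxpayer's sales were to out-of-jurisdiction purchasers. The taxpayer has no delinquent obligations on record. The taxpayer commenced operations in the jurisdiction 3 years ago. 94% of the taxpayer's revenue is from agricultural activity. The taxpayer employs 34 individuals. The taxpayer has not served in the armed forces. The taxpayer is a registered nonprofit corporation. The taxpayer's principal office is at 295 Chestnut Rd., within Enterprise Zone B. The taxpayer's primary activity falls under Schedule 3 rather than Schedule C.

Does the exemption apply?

(a) ≥50% agricultural — met.
(A) Schedule C activity — not met.
(B) ≤ 4 employees — fails.
(C) ≥ 10 yrs in jurisdiction — not satisfied.
(i) = F AND F AND F = false.
(A) >40% out-of-jur. sales — satisfied.
(B) receipts ≤ $300,000 — satisfied.
(C) no delinquency — holds.
(D) in enterprise zone — met.
(ii): T AND T AND T AND T → true.
(b) = F OR T = true.
(c) nonprofit — met.
So (1) is satisfied (T AND T AND T).
(a) veteran — not met.
(b) not (has storefront) — met.
So (2) is not satisfied (F AND T).
So Overall is satisfied (T OR F).

Yes — exempt.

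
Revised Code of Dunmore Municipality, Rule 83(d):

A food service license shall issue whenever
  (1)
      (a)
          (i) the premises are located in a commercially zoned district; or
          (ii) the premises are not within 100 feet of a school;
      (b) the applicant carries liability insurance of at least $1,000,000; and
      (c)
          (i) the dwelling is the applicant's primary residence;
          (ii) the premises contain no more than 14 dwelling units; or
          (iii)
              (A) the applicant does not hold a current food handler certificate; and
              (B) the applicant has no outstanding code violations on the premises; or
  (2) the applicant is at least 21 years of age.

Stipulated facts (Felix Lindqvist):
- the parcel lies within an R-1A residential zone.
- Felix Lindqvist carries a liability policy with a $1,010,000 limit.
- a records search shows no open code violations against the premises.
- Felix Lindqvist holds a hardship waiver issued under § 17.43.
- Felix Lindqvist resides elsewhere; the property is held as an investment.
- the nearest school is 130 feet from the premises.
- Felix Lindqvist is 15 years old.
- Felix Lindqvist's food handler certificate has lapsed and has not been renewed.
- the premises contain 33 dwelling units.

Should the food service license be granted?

Yes — granted.

(i) commercially zoned — not met.
(ii) ≥100 ft from school — satisfied.
(a): F OR T → true.
(b) insurance ≥ $1,000,000 — satisfied.
(i) primary residence — fails.
(ii) ≤ 14 units — not met.
(A) not (food handler cert.) — holds.
(B) no code violations — met.
(iii) = T AND T = true.
So (c) is satisfied (F OR F OR T).
(1) = T AND T AND T = true.
(2) age ≥ 21 — not satisfied.
Overall: T OR F → true.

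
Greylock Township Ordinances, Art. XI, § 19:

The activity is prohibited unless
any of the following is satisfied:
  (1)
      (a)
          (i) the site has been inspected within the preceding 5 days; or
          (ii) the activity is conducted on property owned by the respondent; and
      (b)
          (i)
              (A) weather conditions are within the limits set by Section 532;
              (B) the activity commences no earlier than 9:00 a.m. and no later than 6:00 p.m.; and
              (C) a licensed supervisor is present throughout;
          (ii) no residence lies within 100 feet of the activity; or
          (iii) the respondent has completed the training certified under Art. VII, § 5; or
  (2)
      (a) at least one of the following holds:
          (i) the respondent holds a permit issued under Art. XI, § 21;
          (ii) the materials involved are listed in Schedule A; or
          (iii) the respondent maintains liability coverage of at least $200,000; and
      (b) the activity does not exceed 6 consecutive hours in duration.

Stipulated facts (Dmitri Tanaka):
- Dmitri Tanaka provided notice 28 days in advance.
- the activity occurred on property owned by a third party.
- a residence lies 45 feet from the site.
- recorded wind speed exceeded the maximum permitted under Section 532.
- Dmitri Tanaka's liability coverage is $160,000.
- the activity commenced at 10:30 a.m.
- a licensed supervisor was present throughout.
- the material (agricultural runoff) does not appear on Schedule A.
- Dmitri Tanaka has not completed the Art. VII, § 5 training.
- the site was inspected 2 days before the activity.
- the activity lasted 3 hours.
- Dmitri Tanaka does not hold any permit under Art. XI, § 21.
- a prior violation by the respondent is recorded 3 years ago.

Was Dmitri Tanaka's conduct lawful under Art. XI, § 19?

(i) site inspected — satisfied.
(ii) own property — not met.
So (a) is satisfied (T OR F).
(A) weather ok — not met.
(B) start within hours — holds.
(C) supervisor present — met.
(i): F AND T AND T → false.
(ii) no residence in 100 ft — not satisfied.
(iii) training certified — not satisfied.
(b) = F OR F OR F = false.
So (1) is not satisfied (T AND F).
(i) holds permit — fails.
(ii) Schedule A material — fails.
(iii) coverage ≥ $200,000 — not met.
(a): F OR F OR F → false.
(b) ≤ 6 hrs duration — met.
So (2) is not satisfied (F AND T).
Overall: F OR F → false.

No — unlawful.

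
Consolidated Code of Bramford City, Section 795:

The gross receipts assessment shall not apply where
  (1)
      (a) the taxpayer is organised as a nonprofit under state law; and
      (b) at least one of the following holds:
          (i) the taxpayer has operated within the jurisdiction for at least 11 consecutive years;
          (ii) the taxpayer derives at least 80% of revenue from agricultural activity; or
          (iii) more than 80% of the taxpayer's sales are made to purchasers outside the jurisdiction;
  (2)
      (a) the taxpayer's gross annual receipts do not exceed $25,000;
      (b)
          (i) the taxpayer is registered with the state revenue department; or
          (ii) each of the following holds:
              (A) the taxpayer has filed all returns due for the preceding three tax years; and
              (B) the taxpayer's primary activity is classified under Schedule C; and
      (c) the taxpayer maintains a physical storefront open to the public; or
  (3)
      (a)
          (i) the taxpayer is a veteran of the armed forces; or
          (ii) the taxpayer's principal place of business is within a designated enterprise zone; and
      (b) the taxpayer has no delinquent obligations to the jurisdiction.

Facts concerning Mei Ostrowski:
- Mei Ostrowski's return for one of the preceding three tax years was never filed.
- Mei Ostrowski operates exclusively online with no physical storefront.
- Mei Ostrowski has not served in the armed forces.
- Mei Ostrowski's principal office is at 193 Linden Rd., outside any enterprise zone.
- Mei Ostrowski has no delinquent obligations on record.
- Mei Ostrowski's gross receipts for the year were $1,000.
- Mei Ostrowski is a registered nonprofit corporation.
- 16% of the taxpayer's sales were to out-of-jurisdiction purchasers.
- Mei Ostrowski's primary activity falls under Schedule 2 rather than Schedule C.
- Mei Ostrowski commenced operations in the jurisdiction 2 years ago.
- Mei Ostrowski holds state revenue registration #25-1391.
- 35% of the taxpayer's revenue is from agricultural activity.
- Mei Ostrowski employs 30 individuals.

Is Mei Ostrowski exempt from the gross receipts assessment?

(a) nonprofit — satisfied.
(i) ≥ 11 yrs in jurisdiction — not met.
(ii) ≥80% agricultural — fails.
(iii) >80% out-of-jur. sales — fails.
(b) = F OR F OR F = false.
(1): T AND F → false.
(a) receipts ≤ $25,000 — holds.
(i) state-registered — satisfied.
(A) returns current — fails.
(B) Schedule C activity — fails.
(ii) = F AND F = false.
So (b) is satisfied (T OR F).
(c) has storefront — not met.
(2): T AND T AND F → false.
(i) veteran — fails.
(ii) in enterprise zone — not met.
(a) = F OR F = false.
(b) no delinquency — satisfied.
(3): F AND T → false.
Overall = F OR F OR F = false.

No — not exempt.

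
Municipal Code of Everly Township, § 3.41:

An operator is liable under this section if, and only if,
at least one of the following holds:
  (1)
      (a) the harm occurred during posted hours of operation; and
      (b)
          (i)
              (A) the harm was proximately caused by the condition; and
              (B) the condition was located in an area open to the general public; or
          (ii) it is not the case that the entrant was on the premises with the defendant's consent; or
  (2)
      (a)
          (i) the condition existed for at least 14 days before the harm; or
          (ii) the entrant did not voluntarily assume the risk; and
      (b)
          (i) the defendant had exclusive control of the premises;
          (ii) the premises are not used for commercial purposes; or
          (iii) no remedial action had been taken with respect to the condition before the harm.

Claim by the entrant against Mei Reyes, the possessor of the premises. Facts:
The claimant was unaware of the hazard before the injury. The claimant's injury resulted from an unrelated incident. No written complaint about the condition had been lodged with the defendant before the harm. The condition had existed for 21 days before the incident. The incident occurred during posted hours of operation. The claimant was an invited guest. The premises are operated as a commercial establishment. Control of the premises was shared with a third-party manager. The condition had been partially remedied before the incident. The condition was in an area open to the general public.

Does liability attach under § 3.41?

No — not liable.

(a) during posted hours — met.
(A) proximate cause — fails.
(B) public area — satisfied.
(i) = F AND T = false.
(ii) not (consent to enter) — fails.
(b): F OR F → false.
So (1) is not satisfied (T AND F).
(i) condition ≥14 days old — met.
(ii) no assumed risk — satisfied.
(a) = T OR T = true.
(i) exclusive control — not met.
(ii) not (commercial use) — not met.
(iii) no remedial action — not satisfied.
(b): F OR F OR F → false.
(2): T AND F → false.
Overall = F OR F = false.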